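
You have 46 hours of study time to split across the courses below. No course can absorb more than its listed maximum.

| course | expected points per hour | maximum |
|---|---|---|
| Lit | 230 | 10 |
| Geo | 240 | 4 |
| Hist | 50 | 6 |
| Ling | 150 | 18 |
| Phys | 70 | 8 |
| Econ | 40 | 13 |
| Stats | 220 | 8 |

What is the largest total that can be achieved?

8140

Order the courses by expected points per hour: Geo 240 > Lit 230 > Stats 220 > Ling 150 > Phys 70 > Hist 50 > Econ 40.
Geo: +4 to 4 (cap) — 42 left.
Lit: +10 to 10 (cap) — 32 left.
Stats: +8 to 8 (cap) — 24 left.
Ling: +18 to 18 (cap) — 6 left.
Only 6 left; Phys takes them to reach 6.
Total = 230×10 + 240×4 + 150×18 + 70×6 + 220×8 = 8140.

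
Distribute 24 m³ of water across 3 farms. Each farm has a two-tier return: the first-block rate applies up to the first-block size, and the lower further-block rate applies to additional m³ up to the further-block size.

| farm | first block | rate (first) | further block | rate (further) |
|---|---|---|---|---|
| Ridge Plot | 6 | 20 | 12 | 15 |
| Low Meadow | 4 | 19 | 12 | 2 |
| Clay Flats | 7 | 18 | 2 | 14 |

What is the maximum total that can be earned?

Order all 6 blocks by rate: Ridge Plot/first 20 > Low Meadow/first 19 > Clay Flats/first 18 > Ridge Plot/second 15 > Clay Flats/second 14 > Low Meadow/second 2.
Fill Ridge Plot first block (6 at 20) ; 18 left.
Fill Low Meadow first block (4 at 19) ; 14 left.
Clay Flats/first (18): +7 ; 7 left.
7 remain; put them into Ridge Plot second at 15.
Total = 20×6 + 19×4 + 18×7 + 15×7 = 427.

427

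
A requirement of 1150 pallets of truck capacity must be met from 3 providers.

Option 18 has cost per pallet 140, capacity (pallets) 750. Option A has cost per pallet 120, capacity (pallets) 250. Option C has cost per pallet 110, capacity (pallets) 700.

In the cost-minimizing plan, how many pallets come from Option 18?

200

Use providers in increasing cost order.
Option C at 110: take all 700 pallets ; 450 still needed.
Take 250 from Option A at 120 ; need 200 more.
Option 18 (140): take the remaining 200 ; done.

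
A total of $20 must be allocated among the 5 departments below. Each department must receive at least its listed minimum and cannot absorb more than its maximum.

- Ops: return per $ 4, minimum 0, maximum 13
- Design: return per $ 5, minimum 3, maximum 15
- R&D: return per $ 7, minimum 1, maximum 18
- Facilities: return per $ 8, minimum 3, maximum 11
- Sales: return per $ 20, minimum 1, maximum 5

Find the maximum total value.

Meeting every minimum uses 0+3+1+3+1 = 8 $, leaving 12.
Order the departments by return per $: Sales 20 > Facilities 8 > R&D 7 > Design 5 > Ops 4.
Sales takes 4 more to reach its cap of 5 → 8 left.
Facilities takes 8 more to reach its cap of 11 → 0 left.
Total = 5×3 + 7×1 + 8×11 + 20×5 = 210.

210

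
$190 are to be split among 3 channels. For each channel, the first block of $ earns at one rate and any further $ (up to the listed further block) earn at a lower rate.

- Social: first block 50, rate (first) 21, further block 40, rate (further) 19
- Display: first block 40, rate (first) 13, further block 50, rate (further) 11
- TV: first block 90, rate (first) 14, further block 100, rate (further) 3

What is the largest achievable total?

3200

Order all 6 blocks by rate: Social/first 21 > Social/second 19 > TV/first 14 > Display/first 13 > Display/second 11 > TV/second 3.
Social first at 21: fill all 50 ; 140 left.
Fill Social second block (40 at 19) ; 100 left.
TV first at 14: fill all 90 ; 10 left.
10 remain; put them into Display first at 13.
Total = 21×50 + 19×40 + 14×90 + 13×10 = 3200.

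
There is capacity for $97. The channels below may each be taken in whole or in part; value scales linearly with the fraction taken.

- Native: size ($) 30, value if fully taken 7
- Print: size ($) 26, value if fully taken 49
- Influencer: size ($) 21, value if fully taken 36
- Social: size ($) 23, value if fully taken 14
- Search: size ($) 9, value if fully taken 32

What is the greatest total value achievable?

Sort by value density: Search 32/9≈3.56, Print 49/26≈1.88, Influencer 36/21≈1.71, Social 14/23≈0.609, Native 7/30≈0.233.
Search: take in full, 9 $ for value 32 — 88 left.
Print: take in full, 26 $ for value 49 — 62 left.
Influencer: take in full, 21 $ for value 36 — 41 left.
Social: take in full, 23 $ for value 14 — 18 left.
Fill the last 18 $ with part of Native: 18/30 of it earns 4.2.
Total value = 135.2.

135.2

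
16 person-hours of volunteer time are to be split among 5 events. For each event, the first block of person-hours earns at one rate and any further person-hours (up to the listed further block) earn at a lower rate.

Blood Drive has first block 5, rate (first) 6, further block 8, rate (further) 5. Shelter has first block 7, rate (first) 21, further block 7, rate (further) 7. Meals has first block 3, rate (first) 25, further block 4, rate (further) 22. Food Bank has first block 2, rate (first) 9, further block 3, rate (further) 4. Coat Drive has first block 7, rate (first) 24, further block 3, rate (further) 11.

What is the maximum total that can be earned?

373

Order all 10 blocks by rate: Meals/first 25 > Coat Drive/first 24 > Meals/second 22 > Shelter/first 21 > Coat Drive/second 11 > Food Bank/first 9 > Shelter/second 7 > Blood Drive/first 6 > Blood Drive/second 5 > Food Bank/second 4.
Fill Meals first block (3 at 25) — 13 left.
Coat Drive/first (24): +7 — 6 left.
Fill Meals second block (4 at 22) — 2 left.
Shelter first at 21: only 2 left, fill 2.
Total = 25×3 + 24×7 + 22×4 + 21×2 = 373.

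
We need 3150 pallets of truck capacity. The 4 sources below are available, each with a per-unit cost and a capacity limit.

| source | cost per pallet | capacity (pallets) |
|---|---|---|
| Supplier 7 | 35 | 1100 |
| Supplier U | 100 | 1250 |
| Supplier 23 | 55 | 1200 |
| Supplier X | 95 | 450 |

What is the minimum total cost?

187250

Use sources in increasing cost order.
Supplier 7 at 35: take all 1100 pallets — 2050 still needed.
Supplier 23 at 55: take all 1200 pallets — 850 still needed.
Supplier X at 95: take all 450 pallets — 400 still needed.
Supplier U at 100: take 400 of its 1250 — requirement met.
Cost = 1100×35 + 1200×55 + 450×95 + 400×100 = 187250.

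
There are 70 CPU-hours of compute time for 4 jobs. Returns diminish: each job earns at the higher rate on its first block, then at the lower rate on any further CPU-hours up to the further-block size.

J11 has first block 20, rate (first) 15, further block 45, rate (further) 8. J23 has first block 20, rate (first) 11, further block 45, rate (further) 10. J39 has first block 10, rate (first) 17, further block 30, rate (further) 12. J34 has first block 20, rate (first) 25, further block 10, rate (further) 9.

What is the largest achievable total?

Treat each block as its own option and order by rate: J34/tier1 25 > J39/tier1 17 > J11/tier1 15 > J39/tier2 12 > J23/tier1 11 > J23/tier2 10 > J34/tier2 9 > J11/tier2 8.
J34/tier1 (25): +20 ; 50 left.
J39 tier1 at 17: fill all 10 ; 40 left.
J11 tier1 at 15: fill all 20 ; 20 left.
20 remain; put them into J39 tier2 at 12.
Total = 25×20 + 17×10 + 15×20 + 12×20 = 1210.

1210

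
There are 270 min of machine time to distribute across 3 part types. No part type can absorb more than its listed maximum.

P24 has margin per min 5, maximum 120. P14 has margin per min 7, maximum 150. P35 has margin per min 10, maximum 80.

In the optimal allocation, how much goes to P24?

40

Order the part types by margin per min: P35 10 > P14 7 > P24 5.
P35: +80 to 80 (cap) — 190 left.
P14 takes 150 to reach its cap of 150 — 40 left.
P24 has room for 120 but only 40 remain, so it gets 40.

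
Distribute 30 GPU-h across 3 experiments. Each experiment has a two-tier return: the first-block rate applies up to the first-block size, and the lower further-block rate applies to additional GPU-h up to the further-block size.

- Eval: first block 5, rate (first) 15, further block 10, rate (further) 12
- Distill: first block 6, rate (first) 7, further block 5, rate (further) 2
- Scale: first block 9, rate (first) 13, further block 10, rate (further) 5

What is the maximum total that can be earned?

354

Treat each block as its own option and order by rate: Eval/tier1 15 > Scale/tier1 13 > Eval/tier2 12 > Distill/tier1 7 > Scale/tier2 5 > Distill/tier2 2.
Fill Eval tier1 block (5 at 15) ; 25 left.
Scale tier1 at 13: fill all 9 ; 16 left.
Eval tier2 at 12: fill all 10 ; 6 left.
Distill tier1 at 7: fill all 6 ; 0 left.
Total = 15×5 + 13×9 + 12×10 + 7×6 = 354.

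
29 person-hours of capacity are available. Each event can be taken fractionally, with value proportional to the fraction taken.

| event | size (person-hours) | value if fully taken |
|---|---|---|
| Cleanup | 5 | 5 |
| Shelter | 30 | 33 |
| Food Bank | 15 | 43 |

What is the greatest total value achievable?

Rank by value-to-size ratio: Food Bank 43/15≈2.87, Shelter 33/30≈1.1, Cleanup 5/5≈1.
Food Bank: take in full, 15 person-hours for value 43 → 14 left.
Fill the last 14 person-hours with part of Shelter: 14/30 of it earns 15.4.
Total value = 58.4.

58.4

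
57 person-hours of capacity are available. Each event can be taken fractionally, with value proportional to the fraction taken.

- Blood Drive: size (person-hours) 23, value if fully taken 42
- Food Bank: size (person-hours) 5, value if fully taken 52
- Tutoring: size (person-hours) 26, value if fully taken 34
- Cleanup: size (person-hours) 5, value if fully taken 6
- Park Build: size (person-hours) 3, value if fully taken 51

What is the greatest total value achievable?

Rank by value-to-size ratio: Park Build 51/3≈17, Food Bank 52/5≈10.4, Blood Drive 42/23≈1.83, Tutoring 34/26≈1.31, Cleanup 6/5≈1.2.
Park Build: take in full, 3 person-hours for value 51 — 54 left.
Take all of Food Bank (5 person-hours, value 52) — 49 person-hours left.
Blood Drive: take in full, 23 person-hours for value 42 — 26 left.
Tutoring: take in full, 26 person-hours for value 34 — 0 left.
Total value = 179.

179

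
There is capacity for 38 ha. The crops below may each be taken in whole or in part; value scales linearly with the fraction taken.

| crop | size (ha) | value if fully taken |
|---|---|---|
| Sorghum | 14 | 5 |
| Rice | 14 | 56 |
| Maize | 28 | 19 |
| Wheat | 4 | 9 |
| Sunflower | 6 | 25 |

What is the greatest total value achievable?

Rank by value-to-size ratio: Sunflower 25/6≈4.17, Rice 56/14≈4, Wheat 9/4≈2.25, Maize 19/28≈0.679, Sorghum 5/14≈0.357.
Sunflower: take in full, 6 ha for value 25 — 32 left.
Take all of Rice (14 ha, value 56) — 18 ha left.
Wheat: take in full, 4 ha for value 9 — 14 left.
Only 14 ha remain; take 14/28 of Maize for value 19×14/28 = 9.5.
Total value = 99.5.

99.5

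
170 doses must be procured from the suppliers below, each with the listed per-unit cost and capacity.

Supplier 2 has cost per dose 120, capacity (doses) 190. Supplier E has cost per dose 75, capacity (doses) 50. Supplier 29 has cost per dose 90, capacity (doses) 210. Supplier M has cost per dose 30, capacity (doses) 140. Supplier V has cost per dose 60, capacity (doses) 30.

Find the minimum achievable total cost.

Fill from the cheapest supplier first.
Supplier M at 30: take all 140 doses ; 30 still needed.
Supplier V (60): use full 30 ; 0 doses to go.
Supplier E, Supplier 29, Supplier 2: unused.
Cost = 140×30 + 30×60 = 6000.

6000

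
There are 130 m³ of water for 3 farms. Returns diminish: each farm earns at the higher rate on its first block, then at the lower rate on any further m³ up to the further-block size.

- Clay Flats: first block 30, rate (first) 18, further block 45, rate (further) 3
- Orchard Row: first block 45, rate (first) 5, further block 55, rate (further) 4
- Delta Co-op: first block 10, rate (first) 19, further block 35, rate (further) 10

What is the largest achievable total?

1345

Treat each block as its own option and order by rate: Delta Co-op/T1 19 > Clay Flats/T1 18 > Delta Co-op/T2 10 > Orchard Row/T1 5 > Orchard Row/T2 4 > Clay Flats/T2 3.
Delta Co-op T1 at 19: fill all 10 → 120 left.
Clay Flats T1 at 18: fill all 30 → 90 left.
Delta Co-op/T2 (10): +35 → 55 left.
Orchard Row/T1 (5): +45 → 10 left.
10 remain; put them into Orchard Row T2 at 4.
Total = 19×10 + 18×30 + 10×35 + 5×45 + 4×10 = 1345.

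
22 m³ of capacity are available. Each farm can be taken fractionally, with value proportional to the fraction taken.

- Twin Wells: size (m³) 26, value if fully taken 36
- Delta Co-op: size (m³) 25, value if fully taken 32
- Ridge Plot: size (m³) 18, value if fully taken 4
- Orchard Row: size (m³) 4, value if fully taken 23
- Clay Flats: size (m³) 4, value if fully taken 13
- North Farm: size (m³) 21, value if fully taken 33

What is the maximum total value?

Rank by value-to-size ratio: Orchard Row 23/4≈5.75, Clay Flats 13/4≈3.25, North Farm 33/21≈1.57, Twin Wells 36/26≈1.38, Delta Co-op 32/25≈1.28, Ridge Plot 4/18≈0.222.
Orchard Row: take in full, 4 m³ for value 23 — 18 left.
All 4 m³ of Clay Flats fit (value 13) — 14 remain.
Only 14 m³ remain; take 14/21 of North Farm for value 33×14/21 = 22.
Total value = 58.

58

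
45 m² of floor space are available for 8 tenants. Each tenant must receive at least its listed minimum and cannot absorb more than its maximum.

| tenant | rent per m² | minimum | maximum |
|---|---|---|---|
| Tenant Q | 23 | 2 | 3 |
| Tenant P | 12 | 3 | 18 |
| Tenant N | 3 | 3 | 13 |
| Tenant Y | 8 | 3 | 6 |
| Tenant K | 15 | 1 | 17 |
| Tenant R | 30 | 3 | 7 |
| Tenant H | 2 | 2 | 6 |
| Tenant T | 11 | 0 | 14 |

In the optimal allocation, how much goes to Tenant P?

Meeting every minimum uses 2+3+3+3+1+3+2+0 = 17 m², leaving 28.
Order the tenants by rent per m²: Tenant R 30 > Tenant Q 23 > Tenant K 15 > Tenant P 12 > Tenant T 11 > Tenant Y 8 > Tenant N 3 > Tenant H 2.
Tenant R takes 4 more to reach its cap of 7 — 24 left.
Give Tenant Q 1 more to hit its cap of 3 — 23 left.
Tenant K takes 16 more to reach its cap of 17 — 7 left.
Only 7 left; Tenant P takes them to reach 10.

10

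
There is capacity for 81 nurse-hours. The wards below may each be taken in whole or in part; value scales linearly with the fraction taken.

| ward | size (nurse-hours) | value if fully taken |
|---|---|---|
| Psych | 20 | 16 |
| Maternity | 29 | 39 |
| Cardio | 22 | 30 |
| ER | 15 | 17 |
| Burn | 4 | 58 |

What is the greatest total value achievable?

Best value per unit of size first: Burn 58/4≈14.5, Cardio 30/22≈1.36, Maternity 39/29≈1.34, ER 17/15≈1.13, Psych 16/20≈0.8.
Take all of Burn (4 nurse-hours, value 58) ; 77 nurse-hours left.
Cardio: take in full, 22 nurse-hours for value 30 ; 55 left.
Maternity: take in full, 29 nurse-hours for value 39 ; 26 left.
Take all of ER (15 nurse-hours, value 17) ; 11 nurse-hours left.
11 nurse-hours left: a 11/20 share of Psych gives 16×11/20 = 8.8.
Total value = 152.8.

152.8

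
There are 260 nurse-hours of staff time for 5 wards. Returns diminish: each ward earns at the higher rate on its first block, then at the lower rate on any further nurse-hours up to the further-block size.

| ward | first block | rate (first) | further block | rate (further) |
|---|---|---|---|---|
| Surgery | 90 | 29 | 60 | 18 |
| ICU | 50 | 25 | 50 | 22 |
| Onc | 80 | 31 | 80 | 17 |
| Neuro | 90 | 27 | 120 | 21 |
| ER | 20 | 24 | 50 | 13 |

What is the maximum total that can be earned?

7520

Treat each block as its own option and order by rate: Onc/tier1 31 > Surgery/tier1 29 > Neuro/tier1 27 > ICU/tier1 25 > ER/tier1 24 > ICU/tier2 22 > Neuro/tier2 21 > Surgery/tier2 18 > Onc/tier2 17 > ER/tier2 13.
Fill Onc tier1 block (80 at 31) — 180 left.
Surgery tier1 at 29: fill all 90 — 90 left.
Fill Neuro tier1 block (90 at 27) — 0 left.
Total = 31×80 + 29×90 + 27×90 = 7520.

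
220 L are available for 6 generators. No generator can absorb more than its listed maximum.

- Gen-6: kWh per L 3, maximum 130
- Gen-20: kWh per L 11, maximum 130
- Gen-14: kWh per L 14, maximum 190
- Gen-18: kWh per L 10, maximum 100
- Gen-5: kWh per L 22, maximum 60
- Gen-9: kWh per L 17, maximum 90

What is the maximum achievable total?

Order the generators by kWh per L: Gen-5 22 > Gen-9 17 > Gen-14 14 > Gen-20 11 > Gen-18 10 > Gen-6 3.
Gen-5: +60 to 60 (cap) ; 160 left.
Gen-9: +90 to 90 (cap) ; 70 left.
Only 70 left; Gen-14 takes them to reach 70.
Total = 14×70 + 22×60 + 17×90 = 3830.

3830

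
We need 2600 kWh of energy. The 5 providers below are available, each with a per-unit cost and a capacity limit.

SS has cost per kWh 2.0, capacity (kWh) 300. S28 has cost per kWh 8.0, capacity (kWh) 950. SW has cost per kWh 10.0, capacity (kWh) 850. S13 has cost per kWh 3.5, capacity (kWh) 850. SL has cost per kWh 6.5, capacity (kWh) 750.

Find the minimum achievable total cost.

Cheapest first:
SS at 2.0: take all 300 kWh — 2300 still needed.
S13 (3.5): use full 850 — 1450 kWh to go.
SL (6.5): use full 750 — 700 kWh to go.
S28 (8.0): take the remaining 700 — done.
SW: unused.
Cost = 300×2.0 + 850×3.5 + 750×6.5 + 700×8.0 = 14050.

14050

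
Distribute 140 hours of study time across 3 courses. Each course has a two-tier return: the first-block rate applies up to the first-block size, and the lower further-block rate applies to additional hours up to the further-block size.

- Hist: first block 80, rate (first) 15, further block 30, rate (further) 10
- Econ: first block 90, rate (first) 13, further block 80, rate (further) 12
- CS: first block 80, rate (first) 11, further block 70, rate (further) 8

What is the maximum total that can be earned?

1980

Order all 6 blocks by rate: Hist/first 15 > Econ/first 13 > Econ/second 12 > CS/first 11 > Hist/second 10 > CS/second 8.
Fill Hist first block (80 at 15) ; 60 left.
Econ first at 13: only 60 left, fill 60.
Total = 15×80 + 13×60 = 1980.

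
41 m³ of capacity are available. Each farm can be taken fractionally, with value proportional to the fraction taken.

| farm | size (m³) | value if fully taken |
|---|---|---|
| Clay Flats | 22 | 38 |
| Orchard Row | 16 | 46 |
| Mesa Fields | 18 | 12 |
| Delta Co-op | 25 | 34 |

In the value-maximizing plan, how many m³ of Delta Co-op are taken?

Sort by value density: Orchard Row 46/16≈2.88, Clay Flats 38/22≈1.73, Delta Co-op 34/25≈1.36, Mesa Fields 12/18≈0.667.
Take all of Orchard Row (16 m³, value 46) — 25 m³ left.
Clay Flats: take in full, 22 m³ for value 38 — 3 left.
Fill the last 3 m³ with part of Delta Co-op: 3/25 of it earns 4.08.

3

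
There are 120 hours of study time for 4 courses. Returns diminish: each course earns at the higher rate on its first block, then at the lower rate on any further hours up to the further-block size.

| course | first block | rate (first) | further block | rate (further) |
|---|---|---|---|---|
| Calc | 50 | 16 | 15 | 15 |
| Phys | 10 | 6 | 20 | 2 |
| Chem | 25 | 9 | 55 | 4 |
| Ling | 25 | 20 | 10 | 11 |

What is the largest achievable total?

Order all 8 blocks by rate: Ling/first 20 > Calc/first 16 > Calc/second 15 > Ling/second 11 > Chem/first 9 > Phys/first 6 > Chem/second 4 > Phys/second 2.
Ling first at 20: fill all 25 ; 95 left.
Calc/first (16): +50 ; 45 left.
Calc/second (15): +15 ; 30 left.
Fill Ling second block (10 at 11) ; 20 left.
Chem first at 9: only 20 left, fill 20.
Total = 20×25 + 16×50 + 15×15 + 11×10 + 9×20 = 1815.

1815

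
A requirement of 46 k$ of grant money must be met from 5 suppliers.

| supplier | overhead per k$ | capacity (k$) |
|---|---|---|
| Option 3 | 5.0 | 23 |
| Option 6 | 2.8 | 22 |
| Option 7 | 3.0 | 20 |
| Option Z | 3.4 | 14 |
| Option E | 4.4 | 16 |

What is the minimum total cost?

135.2

Fill from the cheapest supplier first.
Option 6 (2.8): use full 22 → 24 k$ to go.
Take 20 from Option 7 at 3.0 → need 4 more.
Option Z at 3.4: take 4 of its 14 → requirement met.
Option E, Option 3: unused.
Cost = 22×2.8 + 20×3.0 + 4×3.4 = 135.2.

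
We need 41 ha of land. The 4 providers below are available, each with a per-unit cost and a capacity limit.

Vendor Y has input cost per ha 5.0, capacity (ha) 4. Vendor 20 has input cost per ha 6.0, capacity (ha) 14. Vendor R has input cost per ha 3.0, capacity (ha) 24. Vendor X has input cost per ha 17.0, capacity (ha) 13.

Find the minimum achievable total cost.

170

Fill from the cheapest provider first.
Vendor R (3.0): use full 24 — 17 ha to go.
Vendor Y at 5.0: take all 4 ha — 13 still needed.
Vendor 20 at 6.0: take 13 of its 14 — requirement met.
Vendor X: unused.
Cost = 24×3.0 + 4×5.0 + 13×6.0 = 170.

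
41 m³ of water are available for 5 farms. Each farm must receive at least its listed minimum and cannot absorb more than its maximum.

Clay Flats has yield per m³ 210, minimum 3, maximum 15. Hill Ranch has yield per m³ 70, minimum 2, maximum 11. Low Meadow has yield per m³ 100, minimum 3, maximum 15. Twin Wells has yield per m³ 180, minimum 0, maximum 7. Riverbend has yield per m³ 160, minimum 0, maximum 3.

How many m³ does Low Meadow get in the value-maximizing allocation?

Meeting every minimum uses 3+2+3+0+0 = 8 m³, leaving 33.
Order the farms by yield per m³: Clay Flats 210 > Twin Wells 180 > Riverbend 160 > Low Meadow 100 > Hill Ranch 70.
Clay Flats: +12 to 15 (cap) → 21 left.
Twin Wells: +7 to 7 (cap) → 14 left.
Give Riverbend 3 more to hit its cap of 3 → 11 left.
Only 11 left; Low Meadow takes them to reach 14.

14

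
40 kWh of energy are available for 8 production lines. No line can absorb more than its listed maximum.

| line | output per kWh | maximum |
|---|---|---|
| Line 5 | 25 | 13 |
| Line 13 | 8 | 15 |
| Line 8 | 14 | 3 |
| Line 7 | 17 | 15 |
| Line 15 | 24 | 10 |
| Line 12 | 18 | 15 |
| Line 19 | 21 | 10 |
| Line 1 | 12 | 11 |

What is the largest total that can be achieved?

901

Highest output per kWh first: Line 5 25 > Line 15 24 > Line 19 21 > Line 12 18 > Line 7 17 > Line 8 14 > Line 1 12 > Line 13 8.
Give Line 5 13 to hit its cap of 13 ; 27 left.
Line 15 takes 10 to reach its cap of 10 ; 17 left.
Give Line 19 10 to hit its cap of 10 ; 7 left.
Only 7 left; Line 12 takes them to reach 7.
Total = 25×13 + 24×10 + 18×7 + 21×10 = 901.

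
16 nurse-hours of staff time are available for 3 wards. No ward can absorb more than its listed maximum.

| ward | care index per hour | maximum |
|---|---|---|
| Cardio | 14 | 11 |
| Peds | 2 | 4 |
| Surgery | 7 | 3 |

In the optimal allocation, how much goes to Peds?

2

Order the wards by care index per hour: Cardio 14 > Surgery 7 > Peds 2.
Cardio takes 11 to reach its cap of 11 ; 5 left.
Give Surgery 3 to hit its cap of 3 ; 2 left.
Peds has room for 4 but only 2 remain, so it gets 2.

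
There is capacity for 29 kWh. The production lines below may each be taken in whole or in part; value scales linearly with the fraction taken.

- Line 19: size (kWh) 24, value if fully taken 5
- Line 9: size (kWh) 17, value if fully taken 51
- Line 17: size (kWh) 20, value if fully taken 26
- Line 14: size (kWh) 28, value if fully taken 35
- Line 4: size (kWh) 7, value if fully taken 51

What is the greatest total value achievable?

Best value per unit of size first: Line 4 51/7≈7.29, Line 9 51/17≈3, Line 17 26/20≈1.3, Line 14 35/28≈1.25, Line 19 5/24≈0.208.
Line 4: take in full, 7 kWh for value 51 ; 22 left.
All 17 kWh of Line 9 fit (value 51) ; 5 remain.
Only 5 kWh remain; take 5/20 of Line 17 for value 26×5/20 = 6.5.
Total value = 108.5.

108.5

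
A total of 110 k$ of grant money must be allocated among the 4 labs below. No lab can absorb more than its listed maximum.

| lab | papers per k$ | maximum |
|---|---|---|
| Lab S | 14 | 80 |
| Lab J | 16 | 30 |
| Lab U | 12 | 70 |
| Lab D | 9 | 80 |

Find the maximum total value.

Highest papers per k$ first: Lab J 16 > Lab S 14 > Lab U 12 > Lab D 9.
Lab J: +30 to 30 (cap) → 80 left.
Lab S: +80 to 80 (cap) → 0 left.
Total = 14×80 + 16×30 = 1600.

1600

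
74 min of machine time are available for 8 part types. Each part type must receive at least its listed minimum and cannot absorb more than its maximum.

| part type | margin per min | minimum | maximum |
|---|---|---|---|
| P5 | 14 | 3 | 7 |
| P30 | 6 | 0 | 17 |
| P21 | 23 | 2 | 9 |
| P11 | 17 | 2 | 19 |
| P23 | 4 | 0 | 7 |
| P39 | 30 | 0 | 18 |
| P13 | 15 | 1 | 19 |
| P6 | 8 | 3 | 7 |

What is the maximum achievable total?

1463

Meeting every minimum uses 3+0+2+2+0+0+1+3 = 11 min, leaving 63.
Order the part types by margin per min: P39 30 > P21 23 > P11 17 > P13 15 > P5 14 > P6 8 > P30 6 > P23 4.
P39 takes 18 more to reach its cap of 18 — 45 left.
P21 takes 7 more to reach its cap of 9 — 38 left.
Give P11 17 more to hit its cap of 19 — 21 left.
P13 takes 18 more to reach its cap of 19 — 3 left.
P5 has room for 4 more but only 3 remain, so it gets 6.
Total = 14×6 + 23×9 + 17×19 + 30×18 + 15×19 + 8×3 = 1463.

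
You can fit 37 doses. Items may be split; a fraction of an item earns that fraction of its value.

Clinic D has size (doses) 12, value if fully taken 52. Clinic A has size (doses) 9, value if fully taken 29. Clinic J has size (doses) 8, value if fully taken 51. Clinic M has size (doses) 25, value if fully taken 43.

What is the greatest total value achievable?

Rank by value-to-size ratio: Clinic J 51/8≈6.38, Clinic D 52/12≈4.33, Clinic A 29/9≈3.22, Clinic M 43/25≈1.72.
Take all of Clinic J (8 doses, value 51) ; 29 doses left.
All 12 doses of Clinic D fit (value 52) ; 17 remain.
Clinic A: take in full, 9 doses for value 29 ; 8 left.
8 doses left: a 8/25 share of Clinic M gives 43×8/25 = 13.76.
Total value = 145.76.

145.76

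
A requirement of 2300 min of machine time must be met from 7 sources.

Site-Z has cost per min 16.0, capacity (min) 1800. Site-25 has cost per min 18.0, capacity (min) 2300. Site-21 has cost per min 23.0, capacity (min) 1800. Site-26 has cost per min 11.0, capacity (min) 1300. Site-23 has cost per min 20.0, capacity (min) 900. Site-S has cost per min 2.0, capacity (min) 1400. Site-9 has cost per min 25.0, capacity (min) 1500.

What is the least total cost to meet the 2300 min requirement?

Cheapest first:
Site-S at 2.0: take all 1400 min → 900 still needed.
Take 900 from Site-26 at 11.0 to finish.
Site-Z, Site-25, Site-23, Site-21, Site-9: unused.
Cost = 1400×2.0 + 900×11.0 = 12700.

12700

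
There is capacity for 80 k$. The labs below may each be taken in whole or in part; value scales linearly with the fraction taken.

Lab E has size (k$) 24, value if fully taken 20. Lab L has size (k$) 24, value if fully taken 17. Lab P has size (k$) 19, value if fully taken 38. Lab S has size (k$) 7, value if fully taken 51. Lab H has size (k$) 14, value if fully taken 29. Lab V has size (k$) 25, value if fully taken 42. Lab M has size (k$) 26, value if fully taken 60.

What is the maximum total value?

201.52

Sort by value density: Lab S 51/7≈7.29, Lab M 60/26≈2.31, Lab H 29/14≈2.07, Lab P 38/19≈2, Lab V 42/25≈1.68, Lab E 20/24≈0.833, Lab L 17/24≈0.708.
Lab S: take in full, 7 k$ for value 51 → 73 left.
Lab M: take in full, 26 k$ for value 60 → 47 left.
Take all of Lab H (14 k$, value 29) → 33 k$ left.
Lab P: take in full, 19 k$ for value 38 → 14 left.
14 k$ left: a 14/25 share of Lab V gives 42×14/25 = 23.52.
Total value = 201.52.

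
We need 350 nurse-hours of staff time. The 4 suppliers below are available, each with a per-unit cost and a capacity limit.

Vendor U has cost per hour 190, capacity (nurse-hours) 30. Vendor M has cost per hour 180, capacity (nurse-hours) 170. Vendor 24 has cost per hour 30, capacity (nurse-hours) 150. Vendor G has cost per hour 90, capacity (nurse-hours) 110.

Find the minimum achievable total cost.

Cheapest first:
Take 150 from Vendor 24 at 30 — need 200 more.
Vendor G at 90: take all 110 nurse-hours — 90 still needed.
Take 90 from Vendor M at 180 to finish.
Vendor U: unused.
Cost = 150×30 + 110×90 + 90×180 = 30600.

30600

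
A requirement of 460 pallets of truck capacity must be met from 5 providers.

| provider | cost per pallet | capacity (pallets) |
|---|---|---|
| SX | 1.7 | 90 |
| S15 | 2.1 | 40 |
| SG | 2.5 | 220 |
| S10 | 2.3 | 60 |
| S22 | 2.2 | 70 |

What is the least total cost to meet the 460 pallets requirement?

Fill from the cheapest provider first.
Take 90 from SX at 1.7 ; need 370 more.
Take 40 from S15 at 2.1 ; need 330 more.
Take 70 from S22 at 2.2 ; need 260 more.
S10 at 2.3: take all 60 pallets ; 200 still needed.
SG at 2.5: take 200 of its 220 ; requirement met.
Cost = 90×1.7 + 40×2.1 + 70×2.2 + 60×2.3 + 200×2.5 = 1029.

1029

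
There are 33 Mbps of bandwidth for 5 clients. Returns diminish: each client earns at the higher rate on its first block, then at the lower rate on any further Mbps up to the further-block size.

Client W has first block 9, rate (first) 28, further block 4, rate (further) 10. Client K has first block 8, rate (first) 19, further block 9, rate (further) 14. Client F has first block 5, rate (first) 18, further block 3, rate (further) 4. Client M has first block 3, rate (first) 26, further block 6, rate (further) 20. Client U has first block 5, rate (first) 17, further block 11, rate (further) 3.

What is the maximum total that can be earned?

726

Treat each block as its own option and order by rate: Client W/T1 28 > Client M/T1 26 > Client M/T2 20 > Client K/T1 19 > Client F/T1 18 > Client U/T1 17 > Client K/T2 14 > Client W/T2 10 > Client F/T2 4 > Client U/T2 3.
Client W T1 at 28: fill all 9 → 24 left.
Client M/T1 (26): +3 → 21 left.
Fill Client M T2 block (6 at 20) → 15 left.
Client K/T1 (19): +8 → 7 left.
Client F/T1 (18): +5 → 2 left.
Client U T1 at 17: only 2 left, fill 2.
Total = 28×9 + 26×3 + 20×6 + 19×8 + 18×5 + 17×2 = 726.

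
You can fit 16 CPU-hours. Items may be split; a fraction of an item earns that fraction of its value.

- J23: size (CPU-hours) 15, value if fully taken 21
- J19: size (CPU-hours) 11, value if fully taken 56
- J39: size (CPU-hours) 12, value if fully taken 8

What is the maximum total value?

63

Rank by value-to-size ratio: J19 56/11≈5.09, J23 21/15≈1.4, J39 8/12≈0.667.
Take all of J19 (11 CPU-hours, value 56) → 5 CPU-hours left.
Fill the last 5 CPU-hours with part of J23: 5/15 of it earns 7.
Total value = 63.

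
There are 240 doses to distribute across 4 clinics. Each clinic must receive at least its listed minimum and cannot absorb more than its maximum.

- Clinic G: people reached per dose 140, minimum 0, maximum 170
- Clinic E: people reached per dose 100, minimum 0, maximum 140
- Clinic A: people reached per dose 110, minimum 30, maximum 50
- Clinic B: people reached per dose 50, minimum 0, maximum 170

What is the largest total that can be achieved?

31300

Meeting every minimum uses 0+0+30+0 = 30 doses, leaving 210.
Rank by people reached per dose: Clinic G 140 > Clinic A 110 > Clinic E 100 > Clinic B 50.
Clinic G takes 170 more to reach its cap of 170 — 40 left.
Give Clinic A 20 more to hit its cap of 50 — 20 left.
Clinic E: +20 (room for 140) → 20. Pool exhausted.
Total = 140×170 + 100×20 + 110×50 = 31300.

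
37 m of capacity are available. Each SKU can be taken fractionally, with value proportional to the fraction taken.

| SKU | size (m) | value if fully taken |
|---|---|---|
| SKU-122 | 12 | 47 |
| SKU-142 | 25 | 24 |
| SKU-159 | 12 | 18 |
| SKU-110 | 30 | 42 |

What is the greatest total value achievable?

Sort by value density: SKU-122 47/12≈3.92, SKU-159 18/12≈1.5, SKU-110 42/30≈1.4, SKU-142 24/25≈0.96.
SKU-122: take in full, 12 m for value 47 ; 25 left.
All 12 m of SKU-159 fit (value 18) ; 13 remain.
13 m left: a 13/30 share of SKU-110 gives 42×13/30 = 18.2.
Total value = 83.2.

83.2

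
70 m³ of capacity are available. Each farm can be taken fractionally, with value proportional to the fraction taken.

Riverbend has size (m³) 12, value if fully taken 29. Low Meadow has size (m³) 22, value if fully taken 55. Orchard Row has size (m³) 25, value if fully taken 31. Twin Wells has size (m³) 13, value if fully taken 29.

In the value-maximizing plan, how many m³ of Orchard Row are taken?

23

Sort by value density: Low Meadow 55/22≈2.5, Riverbend 29/12≈2.42, Twin Wells 29/13≈2.23, Orchard Row 31/25≈1.24.
Low Meadow: take in full, 22 m³ for value 55 ; 48 left.
Riverbend: take in full, 12 m³ for value 29 ; 36 left.
Take all of Twin Wells (13 m³, value 29) ; 23 m³ left.
Only 23 m³ remain; take 23/25 of Orchard Row for value 31×23/25 = 28.52.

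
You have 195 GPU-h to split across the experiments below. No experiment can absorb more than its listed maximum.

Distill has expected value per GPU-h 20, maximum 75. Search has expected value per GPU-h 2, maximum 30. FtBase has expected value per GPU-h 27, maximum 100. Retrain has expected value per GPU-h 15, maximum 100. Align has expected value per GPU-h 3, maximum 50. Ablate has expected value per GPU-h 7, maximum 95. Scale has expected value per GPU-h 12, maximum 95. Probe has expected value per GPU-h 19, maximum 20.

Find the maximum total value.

Highest expected value per GPU-h first: FtBase 27 > Distill 20 > Probe 19 > Retrain 15 > Scale 12 > Ablate 7 > Align 3 > Search 2.
FtBase takes 100 to reach its cap of 100 — 95 left.
Distill takes 75 to reach its cap of 75 — 20 left.
Probe takes 20 to reach its cap of 20 — 0 left.
Total = 20×75 + 27×100 + 19×20 = 4580.

4580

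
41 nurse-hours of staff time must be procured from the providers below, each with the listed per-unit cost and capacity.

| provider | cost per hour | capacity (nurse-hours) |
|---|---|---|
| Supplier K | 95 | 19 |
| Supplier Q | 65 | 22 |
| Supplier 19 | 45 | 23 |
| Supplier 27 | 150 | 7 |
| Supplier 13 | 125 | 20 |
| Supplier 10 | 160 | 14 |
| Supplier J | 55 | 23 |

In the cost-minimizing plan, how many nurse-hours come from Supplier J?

Cheapest first:
Take 23 from Supplier 19 at 45 — need 18 more.
Take 18 from Supplier J at 55 to finish.
Supplier Q, Supplier K, Supplier 13, Supplier 27, Supplier 10: unused.

18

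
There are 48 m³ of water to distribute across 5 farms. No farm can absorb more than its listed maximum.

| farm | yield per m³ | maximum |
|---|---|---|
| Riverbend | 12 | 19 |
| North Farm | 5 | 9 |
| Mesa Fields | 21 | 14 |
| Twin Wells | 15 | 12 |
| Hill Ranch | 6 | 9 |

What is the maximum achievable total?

Rank by yield per m³: Mesa Fields 21 > Twin Wells 15 > Riverbend 12 > Hill Ranch 6 > North Farm 5.
Mesa Fields takes 14 to reach its cap of 14 → 34 left.
Twin Wells takes 12 to reach its cap of 12 → 22 left.
Riverbend takes 19 to reach its cap of 19 → 3 left.
Only 3 left; Hill Ranch takes them to reach 3.
Total = 12×19 + 21×14 + 15×12 + 6×3 = 720.

720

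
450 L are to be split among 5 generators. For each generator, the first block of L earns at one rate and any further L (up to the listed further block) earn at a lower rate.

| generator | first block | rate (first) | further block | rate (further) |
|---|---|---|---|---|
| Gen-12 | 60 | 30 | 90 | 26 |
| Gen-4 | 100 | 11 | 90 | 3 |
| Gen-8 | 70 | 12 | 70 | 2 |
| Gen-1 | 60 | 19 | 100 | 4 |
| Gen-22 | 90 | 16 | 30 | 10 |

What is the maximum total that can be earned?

8440

Rank every tier by rate: Gen-12/T1 30 > Gen-12/T2 26 > Gen-1/T1 19 > Gen-22/T1 16 > Gen-8/T1 12 > Gen-4/T1 11 > Gen-22/T2 10 > Gen-1/T2 4 > Gen-4/T2 3 > Gen-8/T2 2.
Gen-12/T1 (30): +60 ; 390 left.
Gen-12/T2 (26): +90 ; 300 left.
Fill Gen-1 T1 block (60 at 19) ; 240 left.
Fill Gen-22 T1 block (90 at 16) ; 150 left.
Gen-8 T1 at 12: fill all 70 ; 80 left.
Gen-4 T1 at 11: only 80 left, fill 80.
Total = 30×60 + 26×90 + 19×60 + 16×90 + 12×70 + 11×80 = 8440.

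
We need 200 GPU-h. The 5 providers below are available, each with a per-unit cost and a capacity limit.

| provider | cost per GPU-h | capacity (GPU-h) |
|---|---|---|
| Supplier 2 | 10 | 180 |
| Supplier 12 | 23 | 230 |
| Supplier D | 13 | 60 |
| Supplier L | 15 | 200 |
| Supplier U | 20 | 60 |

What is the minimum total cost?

2060

Fill from the cheapest provider first.
Take 180 from Supplier 2 at 10 → need 20 more.
Take 20 from Supplier D at 13 to finish.
Supplier L, Supplier U, Supplier 12: unused.
Cost = 180×10 + 20×13 = 2060.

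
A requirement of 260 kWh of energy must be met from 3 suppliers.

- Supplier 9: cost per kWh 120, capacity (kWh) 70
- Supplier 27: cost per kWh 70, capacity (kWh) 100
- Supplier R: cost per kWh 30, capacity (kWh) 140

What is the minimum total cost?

13600

Use suppliers in increasing cost order.
Supplier R (30): use full 140 — 120 kWh to go.
Supplier 27 at 70: take all 100 kWh — 20 still needed.
Take 20 from Supplier 9 at 120 to finish.
Cost = 140×30 + 100×70 + 20×120 = 13600.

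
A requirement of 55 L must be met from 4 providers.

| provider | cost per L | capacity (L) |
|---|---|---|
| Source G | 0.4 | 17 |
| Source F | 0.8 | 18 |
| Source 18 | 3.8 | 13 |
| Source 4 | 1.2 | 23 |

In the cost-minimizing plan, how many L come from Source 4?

Use providers in increasing cost order.
Source G at 0.4: take all 17 L — 38 still needed.
Source F (0.8): use full 18 — 20 L to go.
Source 4 at 1.2: take 20 of its 23 — requirement met.
Source 18: unused.

20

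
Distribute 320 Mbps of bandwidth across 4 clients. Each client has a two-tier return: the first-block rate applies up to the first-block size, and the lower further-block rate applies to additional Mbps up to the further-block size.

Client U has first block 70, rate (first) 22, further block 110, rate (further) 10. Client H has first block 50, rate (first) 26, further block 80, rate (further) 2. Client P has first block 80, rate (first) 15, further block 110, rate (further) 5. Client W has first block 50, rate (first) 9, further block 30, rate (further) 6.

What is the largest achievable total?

Order all 8 blocks by rate: Client H/tier1 26 > Client U/tier1 22 > Client P/tier1 15 > Client U/tier2 10 > Client W/tier1 9 > Client W/tier2 6 > Client P/tier2 5 > Client H/tier2 2.
Client H tier1 at 26: fill all 50 ; 270 left.
Client U tier1 at 22: fill all 70 ; 200 left.
Client P/tier1 (15): +80 ; 120 left.
Client U/tier2 (10): +110 ; 10 left.
Client W/tier1: +10 of 50 at 9; pool empty.
Total = 26×50 + 22×70 + 15×80 + 10×110 + 9×10 = 5230.

5230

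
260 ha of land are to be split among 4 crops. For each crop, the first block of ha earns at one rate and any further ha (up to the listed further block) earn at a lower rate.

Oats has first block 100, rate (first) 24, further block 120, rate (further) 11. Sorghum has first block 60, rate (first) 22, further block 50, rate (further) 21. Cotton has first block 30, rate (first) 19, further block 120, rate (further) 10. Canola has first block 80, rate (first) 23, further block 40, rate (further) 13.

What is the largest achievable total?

Treat each block as its own option and order by rate: Oats/tier1 24 > Canola/tier1 23 > Sorghum/tier1 22 > Sorghum/tier2 21 > Cotton/tier1 19 > Canola/tier2 13 > Oats/tier2 11 > Cotton/tier2 10.
Oats/tier1 (24): +100 — 160 left.
Canola/tier1 (23): +80 — 80 left.
Sorghum tier1 at 22: fill all 60 — 20 left.
Sorghum/tier2: +20 of 50 at 21; pool empty.
Total = 24×100 + 23×80 + 22×60 + 21×20 = 5980.

5980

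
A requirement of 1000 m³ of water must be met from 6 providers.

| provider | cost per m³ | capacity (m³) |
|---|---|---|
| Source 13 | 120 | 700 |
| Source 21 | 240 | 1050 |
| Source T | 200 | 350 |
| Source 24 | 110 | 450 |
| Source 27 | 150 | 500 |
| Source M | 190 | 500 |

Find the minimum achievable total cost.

115500

Fill from the cheapest provider first.
Take 450 from Source 24 at 110 — need 550 more.
Source 13 at 120: take 550 of its 700 — requirement met.
Source 27, Source M, Source T, Source 21: unused.
Cost = 450×110 + 550×120 = 115500.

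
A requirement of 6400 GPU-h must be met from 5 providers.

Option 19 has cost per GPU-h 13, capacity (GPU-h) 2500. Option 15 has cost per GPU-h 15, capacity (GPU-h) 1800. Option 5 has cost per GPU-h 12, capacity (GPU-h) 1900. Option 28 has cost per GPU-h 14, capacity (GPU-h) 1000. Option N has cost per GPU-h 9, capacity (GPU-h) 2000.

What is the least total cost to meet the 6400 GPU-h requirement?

Cheapest first:
Option N (9): use full 2000 — 4400 GPU-h to go.
Option 5 at 12: take all 1900 GPU-h — 2500 still needed.
Take 2500 from Option 19 at 13 — need 0 more.
Option 28, Option 15: unused.
Cost = 2000×9 + 1900×12 + 2500×13 = 73300.

73300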